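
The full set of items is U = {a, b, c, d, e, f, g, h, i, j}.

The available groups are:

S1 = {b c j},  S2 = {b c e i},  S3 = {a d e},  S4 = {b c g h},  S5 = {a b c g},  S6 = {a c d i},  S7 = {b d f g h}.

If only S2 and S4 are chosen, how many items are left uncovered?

Union of S2, S4 = {b, c, e, g, h, i}.
Not covered: a, d, f, j — 4 items.

4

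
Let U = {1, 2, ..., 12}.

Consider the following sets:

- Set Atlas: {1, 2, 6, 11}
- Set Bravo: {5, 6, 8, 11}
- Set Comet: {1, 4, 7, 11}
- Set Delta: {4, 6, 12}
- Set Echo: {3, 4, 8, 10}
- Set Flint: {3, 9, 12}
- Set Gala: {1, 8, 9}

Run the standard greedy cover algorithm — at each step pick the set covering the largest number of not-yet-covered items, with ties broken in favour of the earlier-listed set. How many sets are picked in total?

Greedy: pick Atlas (covers 4 new) → pick Echo (covers 4 new) → pick Flint (covers 2 new) → pick Bravo (covers 1 new) → pick Comet (covers 1 new). Total picks: 5.

5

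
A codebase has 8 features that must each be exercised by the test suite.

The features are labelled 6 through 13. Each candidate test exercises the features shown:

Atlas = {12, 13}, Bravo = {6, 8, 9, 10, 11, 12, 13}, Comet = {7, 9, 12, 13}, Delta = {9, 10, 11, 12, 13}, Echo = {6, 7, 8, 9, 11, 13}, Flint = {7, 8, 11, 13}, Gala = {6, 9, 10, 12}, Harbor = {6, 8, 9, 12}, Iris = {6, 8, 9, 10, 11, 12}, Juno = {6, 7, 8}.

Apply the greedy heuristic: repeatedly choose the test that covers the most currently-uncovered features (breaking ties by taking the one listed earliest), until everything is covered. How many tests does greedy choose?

2

Greedy: pick Bravo (covers 7 new) → pick Comet (covers 1 new). Total picks: 2.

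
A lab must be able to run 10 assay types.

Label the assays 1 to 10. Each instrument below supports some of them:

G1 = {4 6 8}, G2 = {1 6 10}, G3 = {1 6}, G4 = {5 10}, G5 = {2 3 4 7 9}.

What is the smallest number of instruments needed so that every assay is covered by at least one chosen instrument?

Take {G1, G2, G4, G5}. Their union is {1, 2, 3, 4, 5, 6, 7, 8, 9, 10}, which is all 10 assays.
No 3 of the 5 instruments cover everything (all 10 combinations miss at least one assay), so 4 is optimal.

4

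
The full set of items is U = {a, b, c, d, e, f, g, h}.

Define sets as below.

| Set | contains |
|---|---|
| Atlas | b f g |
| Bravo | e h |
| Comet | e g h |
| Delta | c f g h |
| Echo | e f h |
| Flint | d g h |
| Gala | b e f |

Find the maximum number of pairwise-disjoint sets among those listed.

2

Flint, Gala are pairwise disjoint (Flint={d,g,h}; Gala={b,e,f}).
Every remaining set overlaps one of these, and no 3 of the listed sets are pairwise disjoint, so 2 is the maximum.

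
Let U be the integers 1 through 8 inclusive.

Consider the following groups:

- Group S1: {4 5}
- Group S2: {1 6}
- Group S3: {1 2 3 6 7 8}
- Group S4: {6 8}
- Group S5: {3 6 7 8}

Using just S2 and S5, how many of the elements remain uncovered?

3

Union of S2, S5 = {1, 3, 6, 7, 8}.
Not covered: 2, 4, 5 — 3 elements.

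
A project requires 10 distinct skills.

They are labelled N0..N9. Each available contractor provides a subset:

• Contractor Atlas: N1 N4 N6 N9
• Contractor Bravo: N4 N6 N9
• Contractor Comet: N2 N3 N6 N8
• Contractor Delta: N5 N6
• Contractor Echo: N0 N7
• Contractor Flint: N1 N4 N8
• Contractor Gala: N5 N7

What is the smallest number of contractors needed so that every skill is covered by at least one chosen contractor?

4

Take {Atlas, Comet, Echo, Gala}. Their union is {N0, N1, N2, N3, N4, N5, N6, N7, N8, N9}, which is all 10 skills.
No 3 of the 7 contractors cover everything (all 35 combinations miss at least one skill), so 4 is optimal.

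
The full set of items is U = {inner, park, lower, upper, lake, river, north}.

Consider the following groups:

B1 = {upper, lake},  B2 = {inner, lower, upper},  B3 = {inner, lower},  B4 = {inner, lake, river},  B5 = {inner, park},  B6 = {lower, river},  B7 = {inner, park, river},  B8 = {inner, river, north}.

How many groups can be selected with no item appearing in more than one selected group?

3

B1, B5, B6 are pairwise disjoint (B1={upper,lake}; B5={inner,park}; B6={lower,river}).
Every remaining group overlaps one of these, and no 4 of the listed groups are pairwise disjoint, so 3 is the maximum.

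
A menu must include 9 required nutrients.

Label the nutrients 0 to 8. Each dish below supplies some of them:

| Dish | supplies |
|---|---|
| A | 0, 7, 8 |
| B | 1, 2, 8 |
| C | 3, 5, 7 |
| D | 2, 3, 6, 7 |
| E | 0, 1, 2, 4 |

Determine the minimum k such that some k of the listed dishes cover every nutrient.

A and C and D and E together: A ∪ C ∪ D ∪ E = {0, 1, 2, 3, 4, 5, 6, 7, 8} — every nutrient is covered.
No 3 of the 5 dishes cover everything (all 10 combinations miss at least one nutrient), so 4 is optimal.

4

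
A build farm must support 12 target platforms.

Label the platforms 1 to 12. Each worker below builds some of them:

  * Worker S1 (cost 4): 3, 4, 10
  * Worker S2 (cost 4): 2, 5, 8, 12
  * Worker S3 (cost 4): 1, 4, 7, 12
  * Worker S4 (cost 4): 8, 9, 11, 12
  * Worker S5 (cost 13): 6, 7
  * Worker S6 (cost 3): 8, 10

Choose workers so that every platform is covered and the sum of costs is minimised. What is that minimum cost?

S1, S2, S3, S4, S5 together cover every platform (S1 ∪ S2 ∪ S3 ∪ S4 ∪ S5 = {1, 2, 3, 4, 5, 6, 7, 8, 9, 10, 11, 12}); total cost 4 + 4 + 4 + 4 + 13 = 29.
No covering selection has total cost below 29.

29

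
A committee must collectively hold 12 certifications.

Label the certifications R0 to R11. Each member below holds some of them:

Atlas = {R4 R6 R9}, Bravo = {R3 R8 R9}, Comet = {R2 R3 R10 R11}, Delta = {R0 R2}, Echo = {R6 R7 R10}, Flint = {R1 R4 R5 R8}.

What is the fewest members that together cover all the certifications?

5

Take {Atlas, Comet, Delta, Echo, Flint}. Their union is {R0, R1, R2, R3, R4, R5, R6, R7, R8, R9, R10, R11}, which is all 12 certifications.
No 4 of the 6 members cover everything (all 15 combinations miss at least one certification), so 5 is optimal.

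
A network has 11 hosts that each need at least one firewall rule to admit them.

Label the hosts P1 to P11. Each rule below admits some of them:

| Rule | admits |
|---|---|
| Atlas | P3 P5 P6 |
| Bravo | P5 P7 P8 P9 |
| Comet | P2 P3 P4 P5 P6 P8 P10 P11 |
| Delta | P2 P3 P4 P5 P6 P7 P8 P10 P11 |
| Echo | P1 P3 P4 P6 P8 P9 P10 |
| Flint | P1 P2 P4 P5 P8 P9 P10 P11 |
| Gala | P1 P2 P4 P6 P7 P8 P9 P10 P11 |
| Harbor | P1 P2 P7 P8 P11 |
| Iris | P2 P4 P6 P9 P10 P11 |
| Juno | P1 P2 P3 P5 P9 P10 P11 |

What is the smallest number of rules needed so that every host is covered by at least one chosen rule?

Take {Gala, Juno}. Their union is {P1, P2, P3, P4, P5, P6, P7, P8, P9, P10, P11}, which is all 11 hosts.
No single rule has all 11 hosts (the largest, Delta, has 9), so 2 is optimal.

2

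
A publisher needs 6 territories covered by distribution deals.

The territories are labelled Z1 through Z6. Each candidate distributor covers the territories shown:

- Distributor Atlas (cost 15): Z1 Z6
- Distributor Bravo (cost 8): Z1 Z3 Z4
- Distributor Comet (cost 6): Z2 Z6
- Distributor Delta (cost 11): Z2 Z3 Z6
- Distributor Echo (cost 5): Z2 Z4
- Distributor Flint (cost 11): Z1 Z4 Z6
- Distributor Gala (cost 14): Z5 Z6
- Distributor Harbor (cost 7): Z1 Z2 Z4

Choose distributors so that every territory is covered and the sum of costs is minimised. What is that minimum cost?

27

Bravo, Echo, Gala together cover every territory (Bravo ∪ Echo ∪ Gala = {Z1, Z2, Z3, Z4, Z5, Z6}); total cost 8 + 5 + 14 = 27.
The greedy pick Harbor, Delta, Gala costs 32; no covering selection beats 27.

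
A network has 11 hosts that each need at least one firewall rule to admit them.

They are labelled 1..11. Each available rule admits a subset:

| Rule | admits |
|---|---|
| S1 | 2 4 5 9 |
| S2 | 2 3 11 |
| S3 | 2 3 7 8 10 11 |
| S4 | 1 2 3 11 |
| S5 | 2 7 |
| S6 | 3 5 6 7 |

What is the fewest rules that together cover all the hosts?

4

Take {S1, S3, S4, S6}. Their union is {1, 2, 3, 4, 5, 6, 7, 8, 9, 10, 11}, which is all 11 hosts.
Only S4 contains 1, so S4 is forced; the remaining 7 hosts need at least 3 more rules (each remaining rule adds at most 3) — so at least 4 rules are needed, and 4 is optimal.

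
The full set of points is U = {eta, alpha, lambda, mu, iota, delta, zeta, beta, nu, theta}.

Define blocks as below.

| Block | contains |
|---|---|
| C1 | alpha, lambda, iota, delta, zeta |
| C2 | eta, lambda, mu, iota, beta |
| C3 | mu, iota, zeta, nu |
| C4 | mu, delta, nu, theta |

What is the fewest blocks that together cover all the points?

Take {C1, C2, C4}. Their union is {eta, alpha, lambda, mu, iota, delta, zeta, beta, nu, theta}, which is all 10 points.
Only C2 contains eta, so C2 is forced; the remaining 5 points need at least 2 more blocks (each remaining block adds at most 3) — so at least 3 blocks are needed, and 3 is optimal.

3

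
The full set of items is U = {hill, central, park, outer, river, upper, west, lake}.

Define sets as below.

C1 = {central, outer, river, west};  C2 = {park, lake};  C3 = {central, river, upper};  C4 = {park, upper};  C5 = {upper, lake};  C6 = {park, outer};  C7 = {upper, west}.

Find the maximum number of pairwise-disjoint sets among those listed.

2

C6, C7 are pairwise disjoint (C6={park,outer}; C7={upper,west}).
Every remaining set overlaps one of these, and no 3 of the listed sets are pairwise disjoint, so 2 is the maximum.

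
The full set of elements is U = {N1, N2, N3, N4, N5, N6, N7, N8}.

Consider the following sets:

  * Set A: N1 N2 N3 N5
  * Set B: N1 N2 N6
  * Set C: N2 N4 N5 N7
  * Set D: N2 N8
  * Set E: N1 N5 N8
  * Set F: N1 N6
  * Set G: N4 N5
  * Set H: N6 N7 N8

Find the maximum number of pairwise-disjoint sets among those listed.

3

D, F, G are pairwise disjoint (D={N2,N8}; F={N1,N6}; G={N4,N5}).
Every remaining set overlaps one of these, and no 4 of the listed sets are pairwise disjoint, so 3 is the maximum.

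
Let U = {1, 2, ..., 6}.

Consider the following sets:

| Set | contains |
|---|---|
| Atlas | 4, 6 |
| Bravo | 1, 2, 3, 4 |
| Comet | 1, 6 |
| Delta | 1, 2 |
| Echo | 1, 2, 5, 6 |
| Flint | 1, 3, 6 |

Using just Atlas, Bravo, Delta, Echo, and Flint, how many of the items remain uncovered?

0

Union of Atlas, Bravo, Delta, Echo, Flint = {1, 2, 3, 4, 5, 6} — that's every item, so 0 are uncovered.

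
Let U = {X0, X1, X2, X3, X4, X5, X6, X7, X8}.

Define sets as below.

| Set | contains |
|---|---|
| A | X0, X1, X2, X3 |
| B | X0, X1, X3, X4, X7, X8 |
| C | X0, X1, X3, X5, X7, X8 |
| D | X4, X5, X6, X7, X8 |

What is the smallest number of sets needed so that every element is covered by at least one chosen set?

A and D together: A ∪ D = {X0, X1, X2, X3, X4, X5, X6, X7, X8} — every element is covered.
No single set has all 9 elements (the largest, B, has 6), so 2 is optimal.

2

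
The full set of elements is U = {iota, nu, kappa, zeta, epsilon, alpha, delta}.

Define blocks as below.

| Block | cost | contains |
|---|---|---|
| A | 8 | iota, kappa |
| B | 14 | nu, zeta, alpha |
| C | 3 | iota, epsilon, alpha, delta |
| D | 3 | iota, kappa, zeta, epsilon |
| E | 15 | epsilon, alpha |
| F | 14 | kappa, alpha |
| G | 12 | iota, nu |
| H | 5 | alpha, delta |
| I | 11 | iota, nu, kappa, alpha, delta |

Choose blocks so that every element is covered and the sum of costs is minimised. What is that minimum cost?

14

D, I together cover every element (D ∪ I = {iota, nu, kappa, zeta, epsilon, alpha, delta}); total cost 3 + 11 = 14.
The greedy pick C, D, I costs 17; no covering selection beats 14.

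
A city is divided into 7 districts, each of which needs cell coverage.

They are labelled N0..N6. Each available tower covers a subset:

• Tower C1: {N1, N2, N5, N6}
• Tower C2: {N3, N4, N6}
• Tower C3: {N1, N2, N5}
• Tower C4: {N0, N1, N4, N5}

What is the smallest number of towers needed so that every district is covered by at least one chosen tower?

3

C1 and C2 and C4 together: C1 ∪ C2 ∪ C4 = {N0, N1, N2, N3, N4, N5, N6} — every district is covered.
Only C4 contains N0, so C4 is forced; the remaining 3 districts need at least 2 more towers (each remaining tower adds at most 2) — so at least 3 towers are needed, and 3 is optimal.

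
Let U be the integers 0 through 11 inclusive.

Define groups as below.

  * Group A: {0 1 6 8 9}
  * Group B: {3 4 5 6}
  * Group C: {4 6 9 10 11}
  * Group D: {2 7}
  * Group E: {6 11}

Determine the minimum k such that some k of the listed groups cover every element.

A, B, C, and D cover everything between them: the union {0, 1, 2, 3, 4, 5, 6, 7, 8, 9, 10, 11} is all of U.
Only A contains 0, so A is forced; the remaining 7 elements need at least 3 more groups (each remaining group adds at most 3) — so at least 4 groups are needed, and 4 is optimal.

4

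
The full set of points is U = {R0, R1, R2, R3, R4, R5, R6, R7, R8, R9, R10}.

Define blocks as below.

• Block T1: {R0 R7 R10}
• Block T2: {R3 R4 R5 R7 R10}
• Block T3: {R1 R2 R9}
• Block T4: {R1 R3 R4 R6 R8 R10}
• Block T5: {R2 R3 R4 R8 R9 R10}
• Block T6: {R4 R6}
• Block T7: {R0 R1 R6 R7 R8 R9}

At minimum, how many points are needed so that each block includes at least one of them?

3

The 3 points {R0, R2, R4} hit every block.
The blocks T1, T3, T6 are pairwise disjoint, so any hitting set needs a separate point for each — at least 3. Hence 3 is optimal.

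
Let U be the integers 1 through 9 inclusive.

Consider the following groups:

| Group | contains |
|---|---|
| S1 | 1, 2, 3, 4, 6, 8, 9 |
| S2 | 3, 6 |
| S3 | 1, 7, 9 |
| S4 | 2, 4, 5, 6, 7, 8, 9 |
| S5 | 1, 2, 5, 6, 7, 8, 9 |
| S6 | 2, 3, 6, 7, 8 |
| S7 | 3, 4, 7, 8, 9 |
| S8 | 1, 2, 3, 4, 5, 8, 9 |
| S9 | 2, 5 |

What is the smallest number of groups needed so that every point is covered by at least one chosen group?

S1 and S4 cover everything between them: the union {1, 2, 3, 4, 5, 6, 7, 8, 9} is all of U.
No single group has all 9 points (the largest, S1, has 7), so 2 is optimal.

2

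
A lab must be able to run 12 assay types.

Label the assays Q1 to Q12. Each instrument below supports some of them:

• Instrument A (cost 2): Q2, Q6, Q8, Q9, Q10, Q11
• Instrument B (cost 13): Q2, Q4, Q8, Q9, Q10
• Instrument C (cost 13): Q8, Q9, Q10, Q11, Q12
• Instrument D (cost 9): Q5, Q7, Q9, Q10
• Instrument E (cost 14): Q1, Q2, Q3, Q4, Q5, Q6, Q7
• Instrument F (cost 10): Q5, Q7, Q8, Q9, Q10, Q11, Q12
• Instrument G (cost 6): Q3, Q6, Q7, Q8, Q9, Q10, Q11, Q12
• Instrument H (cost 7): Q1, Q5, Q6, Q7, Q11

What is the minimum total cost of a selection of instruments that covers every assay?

E, G together cover every assay (E ∪ G = {Q1, Q2, Q3, Q4, Q5, Q6, Q7, Q8, Q9, Q10, Q11, Q12}); total cost 14 + 6 = 20.
The greedy pick A, G, H, B costs 28; no covering selection beats 20.

20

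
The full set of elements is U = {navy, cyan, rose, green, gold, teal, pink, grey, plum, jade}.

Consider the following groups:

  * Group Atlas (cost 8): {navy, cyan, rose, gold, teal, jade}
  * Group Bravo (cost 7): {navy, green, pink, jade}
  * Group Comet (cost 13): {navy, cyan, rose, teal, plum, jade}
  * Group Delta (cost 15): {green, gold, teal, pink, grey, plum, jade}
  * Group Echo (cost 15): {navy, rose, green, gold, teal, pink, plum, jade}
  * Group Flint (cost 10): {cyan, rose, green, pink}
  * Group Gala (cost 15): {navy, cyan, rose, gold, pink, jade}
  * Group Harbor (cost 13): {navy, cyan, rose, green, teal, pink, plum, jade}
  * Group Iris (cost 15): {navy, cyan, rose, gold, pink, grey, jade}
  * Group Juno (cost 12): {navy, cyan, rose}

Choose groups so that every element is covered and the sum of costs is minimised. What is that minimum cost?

Atlas, Delta together cover every element (Atlas ∪ Delta = {navy, cyan, rose, green, gold, teal, pink, grey, plum, jade}); total cost 8 + 15 = 23.
The greedy pick Atlas, Bravo, Delta costs 30; no covering selection beats 23.

23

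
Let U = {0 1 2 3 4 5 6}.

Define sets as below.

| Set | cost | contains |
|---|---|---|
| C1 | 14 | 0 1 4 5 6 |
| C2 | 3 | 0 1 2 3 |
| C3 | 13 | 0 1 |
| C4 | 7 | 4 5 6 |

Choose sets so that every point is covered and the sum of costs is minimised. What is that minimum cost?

10

C2, C4 together cover every point (C2 ∪ C4 = {0, 1, 2, 3, 4, 5, 6}); total cost 3 + 7 = 10.
No covering selection has total cost below 10.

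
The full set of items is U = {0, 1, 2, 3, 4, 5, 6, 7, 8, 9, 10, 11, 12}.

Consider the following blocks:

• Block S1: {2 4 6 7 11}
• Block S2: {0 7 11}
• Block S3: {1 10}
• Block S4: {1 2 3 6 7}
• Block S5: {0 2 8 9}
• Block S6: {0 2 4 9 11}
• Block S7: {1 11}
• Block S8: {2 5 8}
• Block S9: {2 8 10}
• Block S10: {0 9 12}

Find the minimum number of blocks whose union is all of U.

5

S1 and S3 and S4 and S8 and S10 together: S1 ∪ S3 ∪ S4 ∪ S8 ∪ S10 = {0, 1, 2, 3, 4, 5, 6, 7, 8, 9, 10, 11, 12} — every item is covered.
No 4 of the 10 blocks cover everything (all 210 combinations miss at least one item), so 5 is optimal.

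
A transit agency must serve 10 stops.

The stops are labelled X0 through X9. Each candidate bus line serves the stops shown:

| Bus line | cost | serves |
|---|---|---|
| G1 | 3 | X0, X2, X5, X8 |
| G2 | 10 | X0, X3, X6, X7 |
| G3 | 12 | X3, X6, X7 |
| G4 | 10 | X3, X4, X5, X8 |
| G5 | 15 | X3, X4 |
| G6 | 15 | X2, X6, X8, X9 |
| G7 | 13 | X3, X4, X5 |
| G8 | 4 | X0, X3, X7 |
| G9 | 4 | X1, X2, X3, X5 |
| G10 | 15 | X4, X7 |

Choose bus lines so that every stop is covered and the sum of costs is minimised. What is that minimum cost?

33

G4, G6, G8, G9 together cover every stop (G4 ∪ G6 ∪ G8 ∪ G9 = {X0, X1, X2, X3, X4, X5, X6, X7, X8, X9}); total cost 10 + 15 + 4 + 4 = 33.
The greedy pick G1, G8, G9, G6, G4 costs 36; no covering selection beats 33.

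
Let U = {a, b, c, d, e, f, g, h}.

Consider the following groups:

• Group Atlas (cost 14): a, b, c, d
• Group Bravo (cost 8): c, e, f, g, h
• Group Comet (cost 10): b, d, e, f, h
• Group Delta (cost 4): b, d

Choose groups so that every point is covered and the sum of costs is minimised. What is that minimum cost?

Atlas, Bravo together cover every point (Atlas ∪ Bravo = {a, b, c, d, e, f, g, h}); total cost 14 + 8 = 22.
The greedy pick Bravo, Delta, Atlas costs 26; no covering selection beats 22.

22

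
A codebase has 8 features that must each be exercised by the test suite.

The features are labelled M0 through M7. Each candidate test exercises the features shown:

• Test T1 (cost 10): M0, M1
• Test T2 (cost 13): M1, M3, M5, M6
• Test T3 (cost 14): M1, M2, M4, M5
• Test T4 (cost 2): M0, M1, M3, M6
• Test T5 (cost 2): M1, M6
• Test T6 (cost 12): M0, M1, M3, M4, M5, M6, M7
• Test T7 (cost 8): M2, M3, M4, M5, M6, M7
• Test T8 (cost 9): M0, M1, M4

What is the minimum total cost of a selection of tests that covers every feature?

T4, T7 together cover every feature (T4 ∪ T7 = {M0, M1, M2, M3, M4, M5, M6, M7}); total cost 2 + 8 = 10.
No covering selection has total cost below 10.

10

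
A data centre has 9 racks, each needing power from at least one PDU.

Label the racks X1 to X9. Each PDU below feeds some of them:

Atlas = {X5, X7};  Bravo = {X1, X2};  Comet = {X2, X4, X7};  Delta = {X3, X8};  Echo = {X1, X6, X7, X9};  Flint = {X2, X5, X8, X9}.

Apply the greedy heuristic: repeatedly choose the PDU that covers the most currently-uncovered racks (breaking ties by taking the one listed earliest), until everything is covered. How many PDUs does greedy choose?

4

Greedy: pick Echo (covers 4 new) → pick Flint (covers 3 new) → pick Comet (covers 1 new) → pick Delta (covers 1 new). Total picks: 4.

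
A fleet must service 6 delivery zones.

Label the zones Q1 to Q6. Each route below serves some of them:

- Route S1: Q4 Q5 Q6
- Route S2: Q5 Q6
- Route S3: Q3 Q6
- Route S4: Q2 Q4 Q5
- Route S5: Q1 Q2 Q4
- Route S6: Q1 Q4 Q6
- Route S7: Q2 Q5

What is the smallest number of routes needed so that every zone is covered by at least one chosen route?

3

S3 and S5 and S7 together: S3 ∪ S5 ∪ S7 = {Q1, Q2, Q3, Q4, Q5, Q6} — every zone is covered.
Only S3 contains Q3, so S3 is forced; the remaining 4 zones need at least 2 more routes (each remaining route adds at most 3) — so at least 3 routes are needed, and 3 is optimal.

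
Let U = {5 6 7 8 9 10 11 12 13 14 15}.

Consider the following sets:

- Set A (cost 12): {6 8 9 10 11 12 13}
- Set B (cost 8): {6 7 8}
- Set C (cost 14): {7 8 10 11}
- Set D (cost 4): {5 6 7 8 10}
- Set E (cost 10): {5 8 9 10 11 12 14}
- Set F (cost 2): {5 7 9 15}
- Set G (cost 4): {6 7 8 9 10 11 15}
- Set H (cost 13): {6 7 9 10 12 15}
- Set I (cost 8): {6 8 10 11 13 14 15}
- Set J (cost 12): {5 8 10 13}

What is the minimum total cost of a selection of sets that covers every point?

20

E, F, I together cover every point (E ∪ F ∪ I = {5, 6, 7, 8, 9, 10, 11, 12, 13, 14, 15}); total cost 10 + 2 + 8 = 20.
The greedy pick F, G, I, E costs 24; no covering selection beats 20.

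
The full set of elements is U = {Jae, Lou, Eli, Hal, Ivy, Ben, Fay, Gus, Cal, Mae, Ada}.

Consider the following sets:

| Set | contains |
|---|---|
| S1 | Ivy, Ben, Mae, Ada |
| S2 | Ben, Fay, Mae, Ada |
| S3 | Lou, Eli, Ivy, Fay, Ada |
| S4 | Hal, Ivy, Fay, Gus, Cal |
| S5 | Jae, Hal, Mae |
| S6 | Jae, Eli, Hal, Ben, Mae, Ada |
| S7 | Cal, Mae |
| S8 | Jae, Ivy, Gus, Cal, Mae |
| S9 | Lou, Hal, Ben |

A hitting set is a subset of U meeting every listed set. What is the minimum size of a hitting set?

H = {Hal, Cal, Ada} meets every set (each contains at least one member of H), and |H| = 3.
No choice of 2 elements meets every set, so 3 is the minimum.

3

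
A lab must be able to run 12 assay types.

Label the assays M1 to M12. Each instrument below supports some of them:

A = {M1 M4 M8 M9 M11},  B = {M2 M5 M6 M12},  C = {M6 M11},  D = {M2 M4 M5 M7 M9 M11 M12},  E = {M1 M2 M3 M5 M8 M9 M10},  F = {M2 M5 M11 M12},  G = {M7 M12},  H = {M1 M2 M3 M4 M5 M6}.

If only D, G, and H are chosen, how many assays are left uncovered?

2

Union of D, G, H = {M1, M2, M3, M4, M5, M6, M7, M9, M11, M12}.
Not covered: M8, M10 — 2 assays.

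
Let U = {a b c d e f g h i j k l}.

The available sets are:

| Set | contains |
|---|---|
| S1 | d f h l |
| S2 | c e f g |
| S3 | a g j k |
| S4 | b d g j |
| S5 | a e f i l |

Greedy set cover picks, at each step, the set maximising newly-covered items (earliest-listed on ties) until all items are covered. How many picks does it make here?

5

Greedy: pick S5 (covers 5 new) → pick S4 (covers 4 new) → pick S1 (covers 1 new) → pick S2 (covers 1 new) → pick S3 (covers 1 new). Total picks: 5.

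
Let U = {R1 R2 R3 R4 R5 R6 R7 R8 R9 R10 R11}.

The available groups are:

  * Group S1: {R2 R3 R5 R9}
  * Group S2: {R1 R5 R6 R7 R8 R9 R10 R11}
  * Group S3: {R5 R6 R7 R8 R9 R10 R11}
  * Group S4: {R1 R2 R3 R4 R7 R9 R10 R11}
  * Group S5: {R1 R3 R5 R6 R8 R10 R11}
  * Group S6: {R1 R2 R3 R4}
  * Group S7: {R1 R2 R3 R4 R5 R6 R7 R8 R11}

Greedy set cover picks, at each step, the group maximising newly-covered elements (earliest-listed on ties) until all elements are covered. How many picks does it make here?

Greedy: pick S7 (covers 9 new) → pick S2 (covers 2 new). Total picks: 2.

2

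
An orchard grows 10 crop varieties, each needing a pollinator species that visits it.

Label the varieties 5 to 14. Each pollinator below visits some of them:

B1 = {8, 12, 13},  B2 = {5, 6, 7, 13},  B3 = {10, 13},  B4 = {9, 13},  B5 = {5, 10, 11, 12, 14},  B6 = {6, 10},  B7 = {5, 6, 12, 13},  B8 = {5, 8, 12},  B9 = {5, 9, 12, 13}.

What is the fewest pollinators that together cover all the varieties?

Take {B1, B2, B5, B9}. Their union is {5, 6, 7, 8, 9, 10, 11, 12, 13, 14}, which is all 10 varieties.
No 3 of the 9 pollinators cover everything (all 84 combinations miss at least one variety), so 4 is optimal.

4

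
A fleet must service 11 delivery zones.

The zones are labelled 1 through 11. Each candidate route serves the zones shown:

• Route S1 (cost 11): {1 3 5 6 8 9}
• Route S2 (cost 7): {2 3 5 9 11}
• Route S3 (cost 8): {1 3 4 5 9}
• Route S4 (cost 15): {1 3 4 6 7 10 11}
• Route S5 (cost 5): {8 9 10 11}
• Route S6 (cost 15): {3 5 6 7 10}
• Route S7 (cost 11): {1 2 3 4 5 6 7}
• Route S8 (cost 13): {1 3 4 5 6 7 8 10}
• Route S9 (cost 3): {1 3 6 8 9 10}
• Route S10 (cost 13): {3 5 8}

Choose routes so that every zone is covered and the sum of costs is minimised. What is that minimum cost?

S5, S7 together cover every zone (S5 ∪ S7 = {1, 2, 3, 4, 5, 6, 7, 8, 9, 10, 11}); total cost 5 + 11 = 16.
The greedy pick S9, S2, S7 costs 21; no covering selection beats 16.

16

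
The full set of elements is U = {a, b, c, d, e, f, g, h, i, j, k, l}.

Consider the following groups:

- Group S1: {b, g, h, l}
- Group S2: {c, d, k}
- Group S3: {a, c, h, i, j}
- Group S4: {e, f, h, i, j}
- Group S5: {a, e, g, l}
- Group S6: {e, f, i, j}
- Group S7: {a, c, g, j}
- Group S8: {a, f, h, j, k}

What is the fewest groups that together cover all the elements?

4

Take {S1, S2, S6, S8}. Their union is {a, b, c, d, e, f, g, h, i, j, k, l}, which is all 12 elements.
No 3 of the 8 groups cover everything (all 56 combinations miss at least one element), so 4 is optimal.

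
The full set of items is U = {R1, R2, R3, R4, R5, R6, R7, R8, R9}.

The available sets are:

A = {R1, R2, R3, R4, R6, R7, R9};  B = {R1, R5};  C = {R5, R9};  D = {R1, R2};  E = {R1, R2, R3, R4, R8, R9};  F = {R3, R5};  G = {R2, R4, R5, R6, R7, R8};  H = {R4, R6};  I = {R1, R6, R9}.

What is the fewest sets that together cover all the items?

2

A and G cover everything between them: the union {R1, R2, R3, R4, R5, R6, R7, R8, R9} is all of U.
No single set has all 9 items (the largest, A, has 7), so 2 is optimal.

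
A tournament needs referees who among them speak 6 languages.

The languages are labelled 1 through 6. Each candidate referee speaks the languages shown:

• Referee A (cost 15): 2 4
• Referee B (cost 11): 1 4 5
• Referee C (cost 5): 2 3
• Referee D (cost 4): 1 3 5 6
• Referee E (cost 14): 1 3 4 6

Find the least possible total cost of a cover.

19

A, D together cover every language (A ∪ D = {1, 2, 3, 4, 5, 6}); total cost 15 + 4 = 19.
The greedy pick D, C, B costs 20; no covering selection beats 19.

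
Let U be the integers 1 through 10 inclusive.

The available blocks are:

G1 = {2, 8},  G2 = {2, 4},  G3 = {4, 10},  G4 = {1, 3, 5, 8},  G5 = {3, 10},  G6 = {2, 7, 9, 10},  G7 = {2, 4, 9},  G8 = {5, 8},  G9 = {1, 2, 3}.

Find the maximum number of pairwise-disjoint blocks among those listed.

G5, G7, G8 are pairwise disjoint (G5={3,10}; G7={2,4,9}; G8={5,8}).
Every remaining block overlaps one of these, and no 4 of the listed blocks are pairwise disjoint, so 3 is the maximum.

3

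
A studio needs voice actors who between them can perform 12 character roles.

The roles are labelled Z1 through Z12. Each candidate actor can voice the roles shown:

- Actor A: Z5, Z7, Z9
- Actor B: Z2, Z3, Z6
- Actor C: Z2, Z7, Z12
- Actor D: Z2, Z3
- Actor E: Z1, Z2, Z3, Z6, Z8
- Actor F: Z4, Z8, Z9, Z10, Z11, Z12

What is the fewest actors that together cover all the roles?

Take {A, E, F}. Their union is {Z1, Z2, Z3, Z4, Z5, Z6, Z7, Z8, Z9, Z10, Z11, Z12}, which is all 12 roles.
Only E contains Z1, so E is forced; the remaining 7 roles need at least 2 more actors (each remaining actor adds at most 5) — so at least 3 actors are needed, and 3 is optimal.

3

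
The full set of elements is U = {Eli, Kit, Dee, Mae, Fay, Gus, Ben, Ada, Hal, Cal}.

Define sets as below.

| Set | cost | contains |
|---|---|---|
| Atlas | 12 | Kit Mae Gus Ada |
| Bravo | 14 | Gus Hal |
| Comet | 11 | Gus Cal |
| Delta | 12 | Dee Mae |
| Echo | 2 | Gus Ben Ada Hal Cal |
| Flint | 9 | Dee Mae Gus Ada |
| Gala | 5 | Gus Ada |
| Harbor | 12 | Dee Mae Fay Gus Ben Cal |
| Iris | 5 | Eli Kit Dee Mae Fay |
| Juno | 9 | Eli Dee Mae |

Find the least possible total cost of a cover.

Echo, Iris together cover every element (Echo ∪ Iris = {Eli, Kit, Dee, Mae, Fay, Gus, Ben, Ada, Hal, Cal}); total cost 2 + 5 = 7.
No covering selection has total cost below 7.

7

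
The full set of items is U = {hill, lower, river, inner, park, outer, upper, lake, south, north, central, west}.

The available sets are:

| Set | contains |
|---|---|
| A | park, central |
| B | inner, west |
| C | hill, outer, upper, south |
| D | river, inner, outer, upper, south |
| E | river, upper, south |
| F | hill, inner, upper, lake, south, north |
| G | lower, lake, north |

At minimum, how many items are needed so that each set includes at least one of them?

4

Take H = {inner, park, upper, lake}. Each listed set contains at least one of these, so H is a hitting set of size 4.
The sets A, B, E, G are pairwise disjoint, so any hitting set needs a separate item for each — at least 4. Hence 4 is optimal.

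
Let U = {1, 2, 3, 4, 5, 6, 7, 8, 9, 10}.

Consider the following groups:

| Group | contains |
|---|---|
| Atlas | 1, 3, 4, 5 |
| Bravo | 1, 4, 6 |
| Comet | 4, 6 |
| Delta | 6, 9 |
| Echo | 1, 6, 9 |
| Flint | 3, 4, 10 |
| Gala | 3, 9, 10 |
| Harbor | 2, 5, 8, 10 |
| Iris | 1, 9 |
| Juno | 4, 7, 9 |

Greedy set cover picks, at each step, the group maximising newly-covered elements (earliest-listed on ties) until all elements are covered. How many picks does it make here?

Greedy: pick Atlas (covers 4 new) → pick Harbor (covers 3 new) → pick Delta (covers 2 new) → pick Juno (covers 1 new). Total picks: 4.

4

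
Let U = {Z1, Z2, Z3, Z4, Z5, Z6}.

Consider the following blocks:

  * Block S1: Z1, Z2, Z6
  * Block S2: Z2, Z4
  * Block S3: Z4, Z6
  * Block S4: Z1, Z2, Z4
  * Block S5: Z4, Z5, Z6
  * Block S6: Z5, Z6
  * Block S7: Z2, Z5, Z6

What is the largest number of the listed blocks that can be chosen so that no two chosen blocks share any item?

2

S2, S6 are pairwise disjoint (S2={Z2,Z4}; S6={Z5,Z6}).
Every remaining block overlaps one of these, and no 3 of the listed blocks are pairwise disjoint, so 2 is the maximum.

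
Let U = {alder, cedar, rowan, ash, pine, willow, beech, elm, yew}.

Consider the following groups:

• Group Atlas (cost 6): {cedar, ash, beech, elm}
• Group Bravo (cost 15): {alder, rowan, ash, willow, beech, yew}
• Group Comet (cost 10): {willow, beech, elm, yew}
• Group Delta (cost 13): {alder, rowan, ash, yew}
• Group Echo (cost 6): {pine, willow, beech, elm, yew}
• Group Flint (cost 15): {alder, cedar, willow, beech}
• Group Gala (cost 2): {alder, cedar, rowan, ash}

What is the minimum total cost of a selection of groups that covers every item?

8

Echo, Gala together cover every item (Echo ∪ Gala = {alder, cedar, rowan, ash, pine, willow, beech, elm, yew}); total cost 6 + 2 = 8.
No covering selection has total cost below 8.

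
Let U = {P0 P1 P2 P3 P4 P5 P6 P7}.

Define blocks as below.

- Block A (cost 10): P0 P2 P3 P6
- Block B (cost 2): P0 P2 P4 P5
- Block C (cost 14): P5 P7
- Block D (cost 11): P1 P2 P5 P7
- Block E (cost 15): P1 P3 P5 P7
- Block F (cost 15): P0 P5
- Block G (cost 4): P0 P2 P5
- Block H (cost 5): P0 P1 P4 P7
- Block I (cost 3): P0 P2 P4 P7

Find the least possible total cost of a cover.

A, B, H together cover every element (A ∪ B ∪ H = {P0, P1, P2, P3, P4, P5, P6, P7}); total cost 10 + 2 + 5 = 17.
No covering selection has total cost below 17.

17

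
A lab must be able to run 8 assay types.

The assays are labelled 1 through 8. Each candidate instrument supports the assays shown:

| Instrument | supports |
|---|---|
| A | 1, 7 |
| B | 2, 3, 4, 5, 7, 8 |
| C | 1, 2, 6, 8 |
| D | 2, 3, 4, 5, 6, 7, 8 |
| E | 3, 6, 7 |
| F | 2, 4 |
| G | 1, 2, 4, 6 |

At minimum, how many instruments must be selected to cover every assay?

2

Take {D, G}. Their union is {1, 2, 3, 4, 5, 6, 7, 8}, which is all 8 assays.
No single instrument has all 8 assays (the largest, D, has 7), so 2 is optimal.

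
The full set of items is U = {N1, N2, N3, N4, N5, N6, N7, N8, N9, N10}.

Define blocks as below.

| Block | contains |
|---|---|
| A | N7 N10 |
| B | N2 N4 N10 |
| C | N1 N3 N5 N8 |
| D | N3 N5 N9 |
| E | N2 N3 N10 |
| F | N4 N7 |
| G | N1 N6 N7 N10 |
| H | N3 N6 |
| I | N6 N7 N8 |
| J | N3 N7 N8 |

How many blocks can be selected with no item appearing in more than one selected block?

B, D, I are pairwise disjoint (B={N2,N4,N10}; D={N3,N5,N9}; I={N6,N7,N8}).
Every remaining block overlaps one of these, and no 4 of the listed blocks are pairwise disjoint, so 3 is the maximum.

3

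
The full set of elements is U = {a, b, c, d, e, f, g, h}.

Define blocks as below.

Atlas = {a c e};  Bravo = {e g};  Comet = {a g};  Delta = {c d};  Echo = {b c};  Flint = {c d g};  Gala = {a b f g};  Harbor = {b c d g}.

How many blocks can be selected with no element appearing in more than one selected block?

2

Delta, Gala are pairwise disjoint (Delta={c,d}; Gala={a,b,f,g}).
Every remaining block overlaps one of these, and no 3 of the listed blocks are pairwise disjoint, so 2 is the maximum.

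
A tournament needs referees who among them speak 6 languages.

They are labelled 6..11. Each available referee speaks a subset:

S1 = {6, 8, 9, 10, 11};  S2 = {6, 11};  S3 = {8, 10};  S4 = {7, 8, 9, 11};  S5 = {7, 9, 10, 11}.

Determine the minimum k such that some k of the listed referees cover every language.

S1 and S4 together: S1 ∪ S4 = {6, 7, 8, 9, 10, 11} — every language is covered.
No single referee has all 6 languages (the largest, S1, has 5), so 2 is optimal.

2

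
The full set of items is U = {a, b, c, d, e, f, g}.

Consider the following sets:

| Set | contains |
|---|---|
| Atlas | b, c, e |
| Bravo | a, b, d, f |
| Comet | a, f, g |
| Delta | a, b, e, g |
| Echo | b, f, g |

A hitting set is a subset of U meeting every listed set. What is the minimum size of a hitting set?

2

H = {a, b} meets every set (each contains at least one member of H), and |H| = 2.
The sets Atlas, Comet are pairwise disjoint, so any hitting set needs a separate item for each — at least 2. Hence 2 is optimal.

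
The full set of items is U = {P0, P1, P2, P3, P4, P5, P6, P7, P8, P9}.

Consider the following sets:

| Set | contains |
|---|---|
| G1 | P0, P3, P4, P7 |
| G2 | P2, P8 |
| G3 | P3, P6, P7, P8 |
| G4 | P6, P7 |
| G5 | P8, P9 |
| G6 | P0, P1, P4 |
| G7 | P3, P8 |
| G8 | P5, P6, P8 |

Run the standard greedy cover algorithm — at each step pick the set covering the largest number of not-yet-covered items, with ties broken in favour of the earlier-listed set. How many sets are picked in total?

Greedy: pick G1 (covers 4 new) → pick G8 (covers 3 new) → pick G2 (covers 1 new) → pick G5 (covers 1 new) → pick G6 (covers 1 new). Total picks: 5.

5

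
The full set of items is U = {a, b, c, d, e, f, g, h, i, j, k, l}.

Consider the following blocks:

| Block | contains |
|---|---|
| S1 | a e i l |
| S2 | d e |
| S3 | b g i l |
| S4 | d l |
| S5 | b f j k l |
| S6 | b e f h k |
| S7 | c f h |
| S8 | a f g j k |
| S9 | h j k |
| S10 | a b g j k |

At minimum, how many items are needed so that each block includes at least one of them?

Take T = {d, f, k, l}. Each listed block contains at least one of these, so T is a hitting set of size 4.
No choice of 3 items meets every block, so 4 is the minimum.

4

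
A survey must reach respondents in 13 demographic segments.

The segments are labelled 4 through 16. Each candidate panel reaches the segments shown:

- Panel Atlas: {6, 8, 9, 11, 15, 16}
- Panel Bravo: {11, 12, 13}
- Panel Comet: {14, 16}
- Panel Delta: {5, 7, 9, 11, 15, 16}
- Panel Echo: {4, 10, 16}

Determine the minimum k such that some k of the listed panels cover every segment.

Atlas and Bravo and Comet and Delta and Echo together: Atlas ∪ Bravo ∪ Comet ∪ Delta ∪ Echo = {4, 5, 6, 7, 8, 9, 10, 11, 12, 13, 14, 15, 16} — every segment is covered.
Only Delta contains 5, so Delta is forced; the remaining 7 segments need at least 4 more panels (each remaining panel adds at most 2) — so at least 5 panels are needed, and 5 is optimal.

5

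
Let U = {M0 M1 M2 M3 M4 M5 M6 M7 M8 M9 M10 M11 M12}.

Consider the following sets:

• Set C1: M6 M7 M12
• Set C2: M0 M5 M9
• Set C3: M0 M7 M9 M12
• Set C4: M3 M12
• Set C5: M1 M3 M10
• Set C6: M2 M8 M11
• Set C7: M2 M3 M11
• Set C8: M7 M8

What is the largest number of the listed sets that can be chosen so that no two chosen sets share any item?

4

C1, C2, C5, C6 are pairwise disjoint (C1={M6,M7,M12}; C2={M0,M5,M9}; C5={M1,M3,M10}; C6={M2,M8,M11}).
Every remaining set overlaps one of these, and no 5 of the listed sets are pairwise disjoint, so 4 is the maximum.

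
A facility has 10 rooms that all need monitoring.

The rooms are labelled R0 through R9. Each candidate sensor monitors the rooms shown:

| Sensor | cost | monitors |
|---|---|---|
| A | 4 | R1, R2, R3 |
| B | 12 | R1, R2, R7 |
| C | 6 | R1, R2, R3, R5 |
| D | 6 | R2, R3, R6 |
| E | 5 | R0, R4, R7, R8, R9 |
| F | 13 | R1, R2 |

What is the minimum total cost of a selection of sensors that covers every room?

17

C, D, E together cover every room (C ∪ D ∪ E = {R0, R1, R2, R3, R4, R5, R6, R7, R8, R9}); total cost 6 + 6 + 5 = 17.
The greedy pick E, A, C, D costs 21; no covering selection beats 17.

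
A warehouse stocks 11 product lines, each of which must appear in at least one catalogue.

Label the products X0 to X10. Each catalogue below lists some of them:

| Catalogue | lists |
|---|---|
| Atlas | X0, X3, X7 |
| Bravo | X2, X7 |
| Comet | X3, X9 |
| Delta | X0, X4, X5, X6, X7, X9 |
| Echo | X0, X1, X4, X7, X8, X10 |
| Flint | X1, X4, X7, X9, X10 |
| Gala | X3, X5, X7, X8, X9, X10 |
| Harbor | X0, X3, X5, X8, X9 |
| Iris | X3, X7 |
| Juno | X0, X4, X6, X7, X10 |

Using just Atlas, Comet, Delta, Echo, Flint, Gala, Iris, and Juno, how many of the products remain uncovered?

1

Union of Atlas, Comet, Delta, Echo, Flint, Gala, Iris, Juno = {X0, X1, X3, X4, X5, X6, X7, X8, X9, X10}.
Not covered: X2 — 1 product.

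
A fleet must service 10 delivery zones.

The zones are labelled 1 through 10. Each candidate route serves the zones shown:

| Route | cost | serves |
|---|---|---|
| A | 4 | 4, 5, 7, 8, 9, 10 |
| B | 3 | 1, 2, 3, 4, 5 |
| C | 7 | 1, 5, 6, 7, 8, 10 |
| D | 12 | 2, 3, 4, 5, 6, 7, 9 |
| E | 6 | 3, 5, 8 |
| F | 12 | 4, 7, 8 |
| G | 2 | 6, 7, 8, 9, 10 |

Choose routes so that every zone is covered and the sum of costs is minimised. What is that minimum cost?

B, G together cover every zone (B ∪ G = {1, 2, 3, 4, 5, 6, 7, 8, 9, 10}); total cost 3 + 2 = 5.
No covering selection has total cost below 5.

5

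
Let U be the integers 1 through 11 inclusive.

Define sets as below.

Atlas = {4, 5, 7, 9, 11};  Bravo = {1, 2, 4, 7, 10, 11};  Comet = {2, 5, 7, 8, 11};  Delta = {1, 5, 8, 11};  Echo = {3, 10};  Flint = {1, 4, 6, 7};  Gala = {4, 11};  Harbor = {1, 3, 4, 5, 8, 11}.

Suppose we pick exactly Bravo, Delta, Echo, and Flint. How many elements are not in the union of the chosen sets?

1

Union of Bravo, Delta, Echo, Flint = {1, 2, 3, 4, 5, 6, 7, 8, 10, 11}.
Not covered: 9 — 1 element.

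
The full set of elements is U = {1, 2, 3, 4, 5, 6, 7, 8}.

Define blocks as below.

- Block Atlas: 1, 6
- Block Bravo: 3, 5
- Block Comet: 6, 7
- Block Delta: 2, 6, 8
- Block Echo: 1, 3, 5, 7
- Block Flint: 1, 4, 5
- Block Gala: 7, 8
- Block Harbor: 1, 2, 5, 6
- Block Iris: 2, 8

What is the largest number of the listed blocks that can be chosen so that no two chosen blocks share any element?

3

Comet, Flint, Iris are pairwise disjoint (Comet={6,7}; Flint={1,4,5}; Iris={2,8}).
Every remaining block overlaps one of these, and no 4 of the listed blocks are pairwise disjoint, so 3 is the maximum.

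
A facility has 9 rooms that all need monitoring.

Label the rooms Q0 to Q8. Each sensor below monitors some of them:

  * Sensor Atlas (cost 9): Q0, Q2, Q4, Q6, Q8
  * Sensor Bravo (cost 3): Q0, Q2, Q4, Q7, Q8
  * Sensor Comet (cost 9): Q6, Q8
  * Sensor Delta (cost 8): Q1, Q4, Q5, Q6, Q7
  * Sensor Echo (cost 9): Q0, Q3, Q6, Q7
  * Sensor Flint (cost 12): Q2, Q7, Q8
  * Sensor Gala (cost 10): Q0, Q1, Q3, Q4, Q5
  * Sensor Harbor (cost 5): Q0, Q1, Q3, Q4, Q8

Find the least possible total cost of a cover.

Bravo, Delta, Harbor together cover every room (Bravo ∪ Delta ∪ Harbor = {Q0, Q1, Q2, Q3, Q4, Q5, Q6, Q7, Q8}); total cost 3 + 8 + 5 = 16.
No covering selection has total cost below 16.

16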